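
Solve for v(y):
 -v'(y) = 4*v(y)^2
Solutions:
 v(y) = 1/(C1 + 4*y)


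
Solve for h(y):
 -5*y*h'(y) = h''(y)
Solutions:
 h(y) = C1 + C2*erf(sqrt(10)*y/2)


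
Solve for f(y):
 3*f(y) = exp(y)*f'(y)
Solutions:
 f(y) = C1*exp(-3*exp(-y))


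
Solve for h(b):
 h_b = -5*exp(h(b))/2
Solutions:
 h(b) = log(1/(C1 + 5*b)) + log(2)


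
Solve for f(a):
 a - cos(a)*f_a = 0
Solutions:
 f(a) = C1 + Integral(a/cos(a), a)


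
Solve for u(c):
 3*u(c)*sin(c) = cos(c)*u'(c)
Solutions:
 u(c) = C1/cos(c)^3


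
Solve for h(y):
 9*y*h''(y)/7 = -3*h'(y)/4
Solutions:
 h(y) = C1 + C2*y^(5/12)


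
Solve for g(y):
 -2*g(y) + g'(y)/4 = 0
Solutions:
 g(y) = C1*exp(8*y)


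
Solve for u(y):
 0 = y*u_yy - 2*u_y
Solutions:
 u(y) = C1 + C2*y^3


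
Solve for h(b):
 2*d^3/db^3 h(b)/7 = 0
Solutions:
 h(b) = C1 + C2*b + C3*b^2


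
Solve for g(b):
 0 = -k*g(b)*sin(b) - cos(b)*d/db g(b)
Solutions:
 g(b) = C1*exp(k*log(cos(b)))


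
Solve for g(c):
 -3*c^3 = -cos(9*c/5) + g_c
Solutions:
 g(c) = C1 - 3*c^4/4 + 5*sin(9*c/5)/9


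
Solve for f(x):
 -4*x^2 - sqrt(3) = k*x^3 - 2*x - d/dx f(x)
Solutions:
 f(x) = C1 + k*x^4/4 + 4*x^3/3 - x^2 + sqrt(3)*x


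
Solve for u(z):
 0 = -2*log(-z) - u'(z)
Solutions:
 u(z) = C1 - 2*z*log(-z) + 2*z


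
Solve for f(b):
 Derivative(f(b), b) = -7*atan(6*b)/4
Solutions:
 f(b) = C1 - 7*b*atan(6*b)/4 + 7*log(36*b^2 + 1)/48


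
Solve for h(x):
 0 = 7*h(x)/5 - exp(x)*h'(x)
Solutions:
 h(x) = C1*exp(-7*exp(-x)/5)


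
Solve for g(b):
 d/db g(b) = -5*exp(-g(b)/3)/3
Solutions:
 g(b) = 3*log(C1 - 5*b/9)


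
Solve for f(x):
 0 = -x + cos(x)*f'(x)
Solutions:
 f(x) = C1 + Integral(x/cos(x), x)


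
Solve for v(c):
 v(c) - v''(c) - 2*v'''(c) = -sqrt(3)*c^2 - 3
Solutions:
 v(c) = C1*exp(-c*((6*sqrt(78) + 53)^(-1/3) + 2 + (6*sqrt(78) + 53)^(1/3))/12)*sin(sqrt(3)*c*(-(6*sqrt(78) + 53)^(1/3) + (6*sqrt(78) + 53)^(-1/3))/12) + C2*exp(-c*((6*sqrt(78) + 53)^(-1/3) + 2 + (6*sqrt(78) + 53)^(1/3))/12)*cos(sqrt(3)*c*(-(6*sqrt(78) + 53)^(1/3) + (6*sqrt(78) + 53)^(-1/3))/12) + C3*exp(c*(-1 + (6*sqrt(78) + 53)^(-1/3) + (6*sqrt(78) + 53)^(1/3))/6) - sqrt(3)*c^2 - 2*sqrt(3) - 3


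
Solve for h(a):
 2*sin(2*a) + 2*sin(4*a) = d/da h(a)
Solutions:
 h(a) = C1 - cos(2*a) - cos(4*a)/2


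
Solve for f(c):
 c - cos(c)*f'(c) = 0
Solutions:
 f(c) = C1 + Integral(c/cos(c), c)


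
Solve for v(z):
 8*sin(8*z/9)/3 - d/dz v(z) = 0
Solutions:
 v(z) = C1 - 3*cos(8*z/9)


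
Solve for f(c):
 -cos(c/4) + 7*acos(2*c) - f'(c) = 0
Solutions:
 f(c) = C1 + 7*c*acos(2*c) - 7*sqrt(1 - 4*c^2)/2 - 4*sin(c/4)


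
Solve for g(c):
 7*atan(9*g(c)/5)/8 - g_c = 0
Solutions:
 Integral(1/atan(9*_y/5), (_y, g(c))) = C1 + 7*c/8


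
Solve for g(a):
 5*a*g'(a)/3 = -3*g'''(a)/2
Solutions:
 g(a) = C1 + Integral(C2*airyai(-30^(1/3)*a/3) + C3*airybi(-30^(1/3)*a/3), a)


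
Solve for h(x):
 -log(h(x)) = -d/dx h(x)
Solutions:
 li(h(x)) = C1 + x


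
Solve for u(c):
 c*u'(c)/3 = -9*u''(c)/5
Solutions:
 u(c) = C1 + C2*erf(sqrt(30)*c/18)


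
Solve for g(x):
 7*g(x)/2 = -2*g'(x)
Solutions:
 g(x) = C1*exp(-7*x/4)


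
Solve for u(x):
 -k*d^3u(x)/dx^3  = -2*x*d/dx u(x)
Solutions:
 u(x) = C1 + Integral(C2*airyai(2^(1/3)*x*(1/k)^(1/3)) + C3*airybi(2^(1/3)*x*(1/k)^(1/3)), x)


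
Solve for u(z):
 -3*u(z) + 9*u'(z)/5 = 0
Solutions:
 u(z) = C1*exp(5*z/3)


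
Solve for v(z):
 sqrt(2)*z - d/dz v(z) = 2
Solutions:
 v(z) = C1 + sqrt(2)*z^2/2 - 2*z


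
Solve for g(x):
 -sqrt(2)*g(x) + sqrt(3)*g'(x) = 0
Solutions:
 g(x) = C1*exp(sqrt(6)*x/3)


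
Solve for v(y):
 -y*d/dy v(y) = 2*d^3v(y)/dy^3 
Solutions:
 v(y) = C1 + Integral(C2*airyai(-2^(2/3)*y/2) + C3*airybi(-2^(2/3)*y/2), y)


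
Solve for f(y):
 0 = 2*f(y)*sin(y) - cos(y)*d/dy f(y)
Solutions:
 f(y) = C1/cos(y)^2


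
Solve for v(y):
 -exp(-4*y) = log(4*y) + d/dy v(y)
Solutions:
 v(y) = C1 - y*log(y) + y*(1 - 2*log(2)) + exp(-4*y)/4


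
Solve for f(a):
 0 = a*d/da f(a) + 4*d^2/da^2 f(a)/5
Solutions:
 f(a) = C1 + C2*erf(sqrt(10)*a/4)


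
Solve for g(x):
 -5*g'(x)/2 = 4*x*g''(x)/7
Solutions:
 g(x) = C1 + C2/x^(27/8)


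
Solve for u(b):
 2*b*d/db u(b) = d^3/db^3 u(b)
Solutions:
 u(b) = C1 + Integral(C2*airyai(2^(1/3)*b) + C3*airybi(2^(1/3)*b), b)


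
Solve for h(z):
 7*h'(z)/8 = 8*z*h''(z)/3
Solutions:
 h(z) = C1 + C2*z^(85/64)


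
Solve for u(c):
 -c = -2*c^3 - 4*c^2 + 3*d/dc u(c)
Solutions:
 u(c) = C1 + c^4/6 + 4*c^3/9 - c^2/6


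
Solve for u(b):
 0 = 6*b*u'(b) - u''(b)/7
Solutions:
 u(b) = C1 + C2*erfi(sqrt(21)*b)


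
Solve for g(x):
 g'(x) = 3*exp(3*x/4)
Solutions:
 g(x) = C1 + 4*exp(3*x/4)


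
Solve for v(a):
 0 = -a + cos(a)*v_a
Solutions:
 v(a) = C1 + Integral(a/cos(a), a)


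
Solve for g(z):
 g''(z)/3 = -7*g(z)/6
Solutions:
 g(z) = C1*sin(sqrt(14)*z/2) + C2*cos(sqrt(14)*z/2)


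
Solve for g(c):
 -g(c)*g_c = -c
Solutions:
 g(c) = -sqrt(C1 + c^2)
 g(c) = sqrt(C1 + c^2)


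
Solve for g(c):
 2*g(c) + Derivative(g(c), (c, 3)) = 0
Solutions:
 g(c) = C3*exp(-2^(1/3)*c) + (C1*sin(2^(1/3)*sqrt(3)*c/2) + C2*cos(2^(1/3)*sqrt(3)*c/2))*exp(2^(1/3)*c/2)


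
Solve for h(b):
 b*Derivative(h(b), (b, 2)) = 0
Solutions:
 h(b) = C1 + C2*b


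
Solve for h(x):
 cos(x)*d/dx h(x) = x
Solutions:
 h(x) = C1 + Integral(x/cos(x), x)


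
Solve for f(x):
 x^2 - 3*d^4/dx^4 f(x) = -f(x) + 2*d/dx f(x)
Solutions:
 f(x) = C1*exp(x*(-2^(2/3) + 2^(1/3) + 2)/6)*sin(2^(1/3)*sqrt(3)*x*(1 + 2^(1/3))/6) + C2*exp(x*(-2^(2/3) + 2^(1/3) + 2)/6)*cos(2^(1/3)*sqrt(3)*x*(1 + 2^(1/3))/6) + C3*exp(-x) + C4*exp(x*(-2^(1/3) + 1 + 2^(2/3))/3) - x^2 - 4*x - 8


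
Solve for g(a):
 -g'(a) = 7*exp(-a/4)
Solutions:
 g(a) = C1 + 28*exp(-a/4)


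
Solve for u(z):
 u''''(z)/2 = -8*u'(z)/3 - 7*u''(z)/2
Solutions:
 u(z) = C1 + C2*exp(-3^(1/3)*z*(-(24 + sqrt(1605))^(1/3) + 7*3^(1/3)/(24 + sqrt(1605))^(1/3))/6)*sin(3^(1/6)*z*(21/(24 + sqrt(1605))^(1/3) + 3^(2/3)*(24 + sqrt(1605))^(1/3))/6) + C3*exp(-3^(1/3)*z*(-(24 + sqrt(1605))^(1/3) + 7*3^(1/3)/(24 + sqrt(1605))^(1/3))/6)*cos(3^(1/6)*z*(21/(24 + sqrt(1605))^(1/3) + 3^(2/3)*(24 + sqrt(1605))^(1/3))/6) + C4*exp(3^(1/3)*z*(-(24 + sqrt(1605))^(1/3) + 7*3^(1/3)/(24 + sqrt(1605))^(1/3))/3)


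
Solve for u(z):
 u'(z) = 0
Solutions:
 u(z) = C1


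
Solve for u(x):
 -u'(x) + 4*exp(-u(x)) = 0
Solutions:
 u(x) = log(C1 + 4*x)


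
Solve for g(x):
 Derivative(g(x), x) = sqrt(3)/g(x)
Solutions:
 g(x) = -sqrt(C1 + 2*sqrt(3)*x)
 g(x) = sqrt(C1 + 2*sqrt(3)*x)


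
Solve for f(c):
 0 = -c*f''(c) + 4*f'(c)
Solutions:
 f(c) = C1 + C2*c^5


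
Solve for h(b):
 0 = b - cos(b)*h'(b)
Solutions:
 h(b) = C1 + Integral(b/cos(b), b)


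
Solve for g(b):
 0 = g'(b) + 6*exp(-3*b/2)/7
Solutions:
 g(b) = C1 + 4*exp(-3*b/2)/7


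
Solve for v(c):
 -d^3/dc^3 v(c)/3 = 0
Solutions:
 v(c) = C1 + C2*c + C3*c^2


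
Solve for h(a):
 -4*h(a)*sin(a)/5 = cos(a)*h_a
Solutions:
 h(a) = C1*cos(a)^(4/5)


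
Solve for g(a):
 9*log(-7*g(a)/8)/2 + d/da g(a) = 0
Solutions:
 2*Integral(1/(log(-_y) - 3*log(2) + log(7)), (_y, g(a)))/9 = C1 - a


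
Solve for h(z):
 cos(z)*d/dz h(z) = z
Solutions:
 h(z) = C1 + Integral(z/cos(z), z)


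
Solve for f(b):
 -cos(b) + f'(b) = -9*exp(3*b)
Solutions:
 f(b) = C1 - 3*exp(3*b) + sin(b)


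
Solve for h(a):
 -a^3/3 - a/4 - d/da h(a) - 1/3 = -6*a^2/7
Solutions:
 h(a) = C1 - a^4/12 + 2*a^3/7 - a^2/8 - a/3


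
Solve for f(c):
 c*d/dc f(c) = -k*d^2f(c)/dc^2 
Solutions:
 f(c) = C1 + C2*sqrt(k)*erf(sqrt(2)*c*sqrt(1/k)/2)


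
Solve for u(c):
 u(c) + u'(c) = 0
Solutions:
 u(c) = C1*exp(-c)


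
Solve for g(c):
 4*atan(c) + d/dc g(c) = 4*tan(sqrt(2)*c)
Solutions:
 g(c) = C1 - 4*c*atan(c) + 2*log(c^2 + 1) - 2*sqrt(2)*log(cos(sqrt(2)*c))


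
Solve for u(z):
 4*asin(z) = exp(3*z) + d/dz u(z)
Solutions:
 u(z) = C1 + 4*z*asin(z) + 4*sqrt(1 - z^2) - exp(3*z)/3


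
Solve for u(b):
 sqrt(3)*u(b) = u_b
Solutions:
 u(b) = C1*exp(sqrt(3)*b)


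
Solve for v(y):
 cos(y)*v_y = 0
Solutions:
 v(y) = C1


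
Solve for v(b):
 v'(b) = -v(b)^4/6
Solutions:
 v(b) = 2^(1/3)*(1/(C1 + b))^(1/3)
 v(b) = 2^(1/3)*(-1 - sqrt(3)*I)*(1/(C1 + b))^(1/3)/2
 v(b) = 2^(1/3)*(-1 + sqrt(3)*I)*(1/(C1 + b))^(1/3)/2


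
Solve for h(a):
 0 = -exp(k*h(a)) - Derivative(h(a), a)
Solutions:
 h(a) = Piecewise((log(1/(C1*k + a*k))/k, Ne(k, 0)), (nan, True))
 h(a) = Piecewise((C1 - a, Eq(k, 0)), (nan, True))


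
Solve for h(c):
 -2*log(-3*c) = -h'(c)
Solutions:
 h(c) = C1 + 2*c*log(-c) + 2*c*(-1 + log(3))


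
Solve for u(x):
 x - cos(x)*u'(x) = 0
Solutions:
 u(x) = C1 + Integral(x/cos(x), x)


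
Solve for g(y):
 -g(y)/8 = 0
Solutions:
 g(y) = 0


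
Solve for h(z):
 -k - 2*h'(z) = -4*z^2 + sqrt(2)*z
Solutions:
 h(z) = C1 - k*z/2 + 2*z^3/3 - sqrt(2)*z^2/4


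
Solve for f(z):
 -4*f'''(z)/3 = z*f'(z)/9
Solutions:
 f(z) = C1 + Integral(C2*airyai(-18^(1/3)*z/6) + C3*airybi(-18^(1/3)*z/6), z)


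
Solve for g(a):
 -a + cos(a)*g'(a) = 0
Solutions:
 g(a) = C1 + Integral(a/cos(a), a)


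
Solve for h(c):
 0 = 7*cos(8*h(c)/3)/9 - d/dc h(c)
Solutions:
 -7*c/9 - 3*log(sin(8*h(c)/3) - 1)/16 + 3*log(sin(8*h(c)/3) + 1)/16 = C1


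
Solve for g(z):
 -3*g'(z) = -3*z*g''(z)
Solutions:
 g(z) = C1 + C2*z^2


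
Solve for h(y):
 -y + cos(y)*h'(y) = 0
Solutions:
 h(y) = C1 + Integral(y/cos(y), y)


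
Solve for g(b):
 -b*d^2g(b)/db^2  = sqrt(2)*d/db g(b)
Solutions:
 g(b) = C1 + C2*b^(1 - sqrt(2))


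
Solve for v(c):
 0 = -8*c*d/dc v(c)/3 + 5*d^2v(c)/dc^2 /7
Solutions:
 v(c) = C1 + C2*erfi(2*sqrt(105)*c/15)


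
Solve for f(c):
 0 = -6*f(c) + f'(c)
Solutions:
 f(c) = C1*exp(6*c)


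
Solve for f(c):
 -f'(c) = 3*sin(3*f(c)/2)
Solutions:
 f(c) = -2*acos((-C1 - exp(9*c))/(C1 - exp(9*c)))/3 + 4*pi/3
 f(c) = 2*acos((-C1 - exp(9*c))/(C1 - exp(9*c)))/3


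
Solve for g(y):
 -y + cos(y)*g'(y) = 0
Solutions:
 g(y) = C1 + Integral(y/cos(y), y)


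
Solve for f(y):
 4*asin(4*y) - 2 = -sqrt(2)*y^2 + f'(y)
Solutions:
 f(y) = C1 + sqrt(2)*y^3/3 + 4*y*asin(4*y) - 2*y + sqrt(1 - 16*y^2)


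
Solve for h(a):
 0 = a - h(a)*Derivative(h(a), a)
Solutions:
 h(a) = -sqrt(C1 + a^2)
 h(a) = sqrt(C1 + a^2)


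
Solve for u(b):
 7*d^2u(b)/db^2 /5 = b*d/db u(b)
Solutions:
 u(b) = C1 + C2*erfi(sqrt(70)*b/14)


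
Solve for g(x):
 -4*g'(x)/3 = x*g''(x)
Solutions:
 g(x) = C1 + C2/x^(1/3)


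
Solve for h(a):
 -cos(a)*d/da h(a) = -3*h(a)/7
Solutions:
 h(a) = C1*(sin(a) + 1)^(3/14)/(sin(a) - 1)^(3/14)


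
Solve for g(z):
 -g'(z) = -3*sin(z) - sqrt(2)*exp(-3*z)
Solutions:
 g(z) = C1 - 3*cos(z) - sqrt(2)*exp(-3*z)/3


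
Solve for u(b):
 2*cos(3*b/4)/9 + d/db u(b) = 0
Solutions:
 u(b) = C1 - 8*sin(3*b/4)/27


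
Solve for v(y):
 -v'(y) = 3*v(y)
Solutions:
 v(y) = C1*exp(-3*y)


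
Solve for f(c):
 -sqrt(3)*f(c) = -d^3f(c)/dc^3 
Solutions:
 f(c) = C3*exp(3^(1/6)*c) + (C1*sin(3^(2/3)*c/2) + C2*cos(3^(2/3)*c/2))*exp(-3^(1/6)*c/2)


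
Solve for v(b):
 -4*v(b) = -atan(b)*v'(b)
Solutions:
 v(b) = C1*exp(4*Integral(1/atan(b), b))


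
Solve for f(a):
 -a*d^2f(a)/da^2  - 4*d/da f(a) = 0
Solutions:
 f(a) = C1 + C2/a^3


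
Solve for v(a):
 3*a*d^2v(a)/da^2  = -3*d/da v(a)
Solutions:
 v(a) = C1 + C2*log(a)


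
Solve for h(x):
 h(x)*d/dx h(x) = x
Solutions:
 h(x) = -sqrt(C1 + x^2)
 h(x) = sqrt(C1 + x^2)


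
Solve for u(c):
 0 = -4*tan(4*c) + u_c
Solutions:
 u(c) = C1 - log(cos(4*c))


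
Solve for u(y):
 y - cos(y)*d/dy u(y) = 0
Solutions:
 u(y) = C1 + Integral(y/cos(y), y)


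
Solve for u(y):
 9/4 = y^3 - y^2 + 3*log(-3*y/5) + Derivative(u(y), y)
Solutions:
 u(y) = C1 - y^4/4 + y^3/3 - 3*y*log(-y) + y*(-3*log(3) + 3*log(5) + 21/4)


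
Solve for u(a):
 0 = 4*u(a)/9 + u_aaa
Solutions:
 u(a) = C3*exp(-2^(2/3)*3^(1/3)*a/3) + (C1*sin(2^(2/3)*3^(5/6)*a/6) + C2*cos(2^(2/3)*3^(5/6)*a/6))*exp(2^(2/3)*3^(1/3)*a/6)


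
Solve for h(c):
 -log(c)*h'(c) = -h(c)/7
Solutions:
 h(c) = C1*exp(li(c)/7)


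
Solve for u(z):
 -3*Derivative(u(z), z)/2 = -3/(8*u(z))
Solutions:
 u(z) = -sqrt(C1 + 2*z)/2
 u(z) = sqrt(C1 + 2*z)/2


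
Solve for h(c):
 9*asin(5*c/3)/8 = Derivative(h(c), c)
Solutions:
 h(c) = C1 + 9*c*asin(5*c/3)/8 + 9*sqrt(9 - 25*c^2)/40


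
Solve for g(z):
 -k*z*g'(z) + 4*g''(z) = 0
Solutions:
 g(z) = Piecewise((-sqrt(2)*sqrt(pi)*C1*erf(sqrt(2)*z*sqrt(-k)/4)/sqrt(-k) - C2, (k > 0) | (k < 0)), (-C1*z - C2, True))


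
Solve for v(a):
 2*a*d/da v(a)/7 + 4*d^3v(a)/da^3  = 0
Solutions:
 v(a) = C1 + Integral(C2*airyai(-14^(2/3)*a/14) + C3*airybi(-14^(2/3)*a/14), a)


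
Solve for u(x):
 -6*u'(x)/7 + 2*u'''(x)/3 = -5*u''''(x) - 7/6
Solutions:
 u(x) = C1 + C2*exp(-x*(28*7^(1/3)/(135*sqrt(163689) + 54619)^(1/3) + 28 + 7^(2/3)*(135*sqrt(163689) + 54619)^(1/3))/630)*sin(sqrt(3)*7^(1/3)*x*(-7^(1/3)*(135*sqrt(163689) + 54619)^(1/3) + 28/(135*sqrt(163689) + 54619)^(1/3))/630) + C3*exp(-x*(28*7^(1/3)/(135*sqrt(163689) + 54619)^(1/3) + 28 + 7^(2/3)*(135*sqrt(163689) + 54619)^(1/3))/630)*cos(sqrt(3)*7^(1/3)*x*(-7^(1/3)*(135*sqrt(163689) + 54619)^(1/3) + 28/(135*sqrt(163689) + 54619)^(1/3))/630) + C4*exp(x*(-14 + 28*7^(1/3)/(135*sqrt(163689) + 54619)^(1/3) + 7^(2/3)*(135*sqrt(163689) + 54619)^(1/3))/315) + 49*x/36


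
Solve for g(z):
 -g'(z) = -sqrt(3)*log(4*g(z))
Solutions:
 -sqrt(3)*Integral(1/(log(_y) + 2*log(2)), (_y, g(z)))/3 = C1 - z


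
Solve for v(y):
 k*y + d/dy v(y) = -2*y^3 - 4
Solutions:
 v(y) = C1 - k*y^2/2 - y^4/2 - 4*y


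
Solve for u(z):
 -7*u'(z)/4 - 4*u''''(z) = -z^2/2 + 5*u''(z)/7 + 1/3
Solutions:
 u(z) = C1 + C2*exp(-42^(1/3)*z*(-(3087 + sqrt(9571569))^(1/3) + 10*42^(1/3)/(3087 + sqrt(9571569))^(1/3))/168)*sin(14^(1/3)*3^(1/6)*z*(30*14^(1/3)/(3087 + sqrt(9571569))^(1/3) + 3^(2/3)*(3087 + sqrt(9571569))^(1/3))/168) + C3*exp(-42^(1/3)*z*(-(3087 + sqrt(9571569))^(1/3) + 10*42^(1/3)/(3087 + sqrt(9571569))^(1/3))/168)*cos(14^(1/3)*3^(1/6)*z*(30*14^(1/3)/(3087 + sqrt(9571569))^(1/3) + 3^(2/3)*(3087 + sqrt(9571569))^(1/3))/168) + C4*exp(42^(1/3)*z*(-(3087 + sqrt(9571569))^(1/3) + 10*42^(1/3)/(3087 + sqrt(9571569))^(1/3))/84) + 2*z^3/21 - 40*z^2/343 - 4804*z/50421


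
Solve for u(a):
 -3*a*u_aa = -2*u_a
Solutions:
 u(a) = C1 + C2*a^(5/3)


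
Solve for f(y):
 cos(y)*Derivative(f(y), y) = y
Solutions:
 f(y) = C1 + Integral(y/cos(y), y)


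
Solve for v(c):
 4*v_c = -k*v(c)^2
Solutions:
 v(c) = 4/(C1 + c*k)


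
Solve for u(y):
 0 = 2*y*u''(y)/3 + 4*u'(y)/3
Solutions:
 u(y) = C1 + C2/y


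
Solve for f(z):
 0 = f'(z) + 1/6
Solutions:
 f(z) = C1 - z/6


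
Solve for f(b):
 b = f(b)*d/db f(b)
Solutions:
 f(b) = -sqrt(C1 + b^2)
 f(b) = sqrt(C1 + b^2)


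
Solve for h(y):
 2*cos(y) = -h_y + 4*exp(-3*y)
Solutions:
 h(y) = C1 - 2*sin(y) - 4*exp(-3*y)/3


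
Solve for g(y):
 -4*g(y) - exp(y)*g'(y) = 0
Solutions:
 g(y) = C1*exp(4*exp(-y))


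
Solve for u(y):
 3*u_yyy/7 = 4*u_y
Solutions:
 u(y) = C1 + C2*exp(-2*sqrt(21)*y/3) + C3*exp(2*sqrt(21)*y/3)


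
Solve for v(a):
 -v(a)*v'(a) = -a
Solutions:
 v(a) = -sqrt(C1 + a^2)
 v(a) = sqrt(C1 + a^2)


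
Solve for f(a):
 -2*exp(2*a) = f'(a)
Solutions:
 f(a) = C1 - exp(2*a)


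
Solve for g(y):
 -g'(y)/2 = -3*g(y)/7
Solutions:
 g(y) = C1*exp(6*y/7)


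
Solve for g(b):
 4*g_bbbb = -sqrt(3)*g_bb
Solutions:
 g(b) = C1 + C2*b + C3*sin(3^(1/4)*b/2) + C4*cos(3^(1/4)*b/2)


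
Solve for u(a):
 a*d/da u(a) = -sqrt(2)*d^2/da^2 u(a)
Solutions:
 u(a) = C1 + C2*erf(2^(1/4)*a/2)


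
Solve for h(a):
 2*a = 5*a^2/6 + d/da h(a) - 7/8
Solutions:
 h(a) = C1 - 5*a^3/18 + a^2 + 7*a/8


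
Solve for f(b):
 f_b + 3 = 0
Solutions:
 f(b) = C1 - 3*b


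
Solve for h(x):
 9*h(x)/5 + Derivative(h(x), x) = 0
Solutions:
 h(x) = C1*exp(-9*x/5)


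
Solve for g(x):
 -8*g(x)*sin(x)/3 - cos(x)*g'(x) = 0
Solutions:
 g(x) = C1*cos(x)^(8/3)


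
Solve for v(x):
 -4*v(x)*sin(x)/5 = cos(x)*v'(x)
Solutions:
 v(x) = C1*cos(x)^(4/5)


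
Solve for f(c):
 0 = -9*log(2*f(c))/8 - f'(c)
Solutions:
 8*Integral(1/(log(_y) + log(2)), (_y, f(c)))/9 = C1 - c


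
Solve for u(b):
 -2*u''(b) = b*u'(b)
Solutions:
 u(b) = C1 + C2*erf(b/2)


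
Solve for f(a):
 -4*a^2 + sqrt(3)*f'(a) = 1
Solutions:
 f(a) = C1 + 4*sqrt(3)*a^3/9 + sqrt(3)*a/3


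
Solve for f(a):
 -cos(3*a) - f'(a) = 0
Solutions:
 f(a) = C1 - sin(3*a)/3


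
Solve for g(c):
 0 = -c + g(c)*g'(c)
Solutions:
 g(c) = -sqrt(C1 + c^2)
 g(c) = sqrt(C1 + c^2)


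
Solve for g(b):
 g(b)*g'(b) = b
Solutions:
 g(b) = -sqrt(C1 + b^2)
 g(b) = sqrt(C1 + b^2)


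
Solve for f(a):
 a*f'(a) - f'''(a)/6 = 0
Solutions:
 f(a) = C1 + Integral(C2*airyai(6^(1/3)*a) + C3*airybi(6^(1/3)*a), a)


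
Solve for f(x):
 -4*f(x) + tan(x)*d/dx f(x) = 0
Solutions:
 f(x) = C1*sin(x)^4


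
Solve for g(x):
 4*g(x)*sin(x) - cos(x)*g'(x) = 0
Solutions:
 g(x) = C1/cos(x)^4


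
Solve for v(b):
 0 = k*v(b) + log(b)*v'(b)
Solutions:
 v(b) = C1*exp(-k*li(b))


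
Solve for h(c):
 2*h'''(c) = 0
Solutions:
 h(c) = C1 + C2*c + C3*c^2


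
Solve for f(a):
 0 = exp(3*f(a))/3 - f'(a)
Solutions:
 f(a) = log(-1/(C1 + a))/3
 f(a) = log((-1/(C1 + a))^(1/3)*(-1 - sqrt(3)*I)/2)
 f(a) = log((-1/(C1 + a))^(1/3)*(-1 + sqrt(3)*I)/2)


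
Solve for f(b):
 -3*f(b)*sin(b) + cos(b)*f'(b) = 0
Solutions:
 f(b) = C1/cos(b)^3


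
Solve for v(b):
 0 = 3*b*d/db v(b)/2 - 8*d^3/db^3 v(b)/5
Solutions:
 v(b) = C1 + Integral(C2*airyai(15^(1/3)*2^(2/3)*b/4) + C3*airybi(15^(1/3)*2^(2/3)*b/4), b)


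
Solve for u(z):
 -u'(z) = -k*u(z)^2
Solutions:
 u(z) = -1/(C1 + k*z)


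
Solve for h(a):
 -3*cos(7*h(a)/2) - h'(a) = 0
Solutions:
 h(a) = -2*asin((C1 + exp(21*a))/(C1 - exp(21*a)))/7 + 2*pi/7
 h(a) = 2*asin((C1 + exp(21*a))/(C1 - exp(21*a)))/7


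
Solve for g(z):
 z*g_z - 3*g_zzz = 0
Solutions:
 g(z) = C1 + Integral(C2*airyai(3^(2/3)*z/3) + C3*airybi(3^(2/3)*z/3), z)


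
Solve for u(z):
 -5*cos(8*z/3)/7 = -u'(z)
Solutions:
 u(z) = C1 + 15*sin(8*z/3)/56


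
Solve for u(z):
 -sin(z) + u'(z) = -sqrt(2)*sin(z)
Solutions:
 u(z) = C1 - cos(z) + sqrt(2)*cos(z)


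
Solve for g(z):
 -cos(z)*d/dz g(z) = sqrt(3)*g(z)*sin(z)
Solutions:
 g(z) = C1*cos(z)^(sqrt(3))


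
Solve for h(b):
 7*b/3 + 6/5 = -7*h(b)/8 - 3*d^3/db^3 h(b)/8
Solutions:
 h(b) = C3*exp(-3^(2/3)*7^(1/3)*b/3) - 8*b/3 + (C1*sin(3^(1/6)*7^(1/3)*b/2) + C2*cos(3^(1/6)*7^(1/3)*b/2))*exp(3^(2/3)*7^(1/3)*b/6) - 48/35


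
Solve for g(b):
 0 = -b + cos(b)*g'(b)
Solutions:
 g(b) = C1 + Integral(b/cos(b), b)


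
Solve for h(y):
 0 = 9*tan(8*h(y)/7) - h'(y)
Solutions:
 h(y) = -7*asin(C1*exp(72*y/7))/8 + 7*pi/8
 h(y) = 7*asin(C1*exp(72*y/7))/8


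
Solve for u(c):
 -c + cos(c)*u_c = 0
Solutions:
 u(c) = C1 + Integral(c/cos(c), c)


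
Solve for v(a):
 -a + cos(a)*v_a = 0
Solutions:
 v(a) = C1 + Integral(a/cos(a), a)


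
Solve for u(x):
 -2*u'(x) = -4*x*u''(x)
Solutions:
 u(x) = C1 + C2*x^(3/2)


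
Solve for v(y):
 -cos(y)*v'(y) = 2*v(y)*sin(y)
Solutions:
 v(y) = C1*cos(y)^2


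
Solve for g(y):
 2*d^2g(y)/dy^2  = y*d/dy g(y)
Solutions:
 g(y) = C1 + C2*erfi(y/2)


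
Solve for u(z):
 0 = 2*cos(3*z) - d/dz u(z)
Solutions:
 u(z) = C1 + 2*sin(3*z)/3


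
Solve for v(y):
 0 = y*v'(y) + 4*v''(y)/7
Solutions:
 v(y) = C1 + C2*erf(sqrt(14)*y/4)


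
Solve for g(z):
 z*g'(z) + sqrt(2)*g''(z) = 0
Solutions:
 g(z) = C1 + C2*erf(2^(1/4)*z/2)


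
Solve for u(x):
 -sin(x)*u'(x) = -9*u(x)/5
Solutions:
 u(x) = C1*(cos(x) - 1)^(9/10)/(cos(x) + 1)^(9/10)


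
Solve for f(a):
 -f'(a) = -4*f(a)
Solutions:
 f(a) = C1*exp(4*a)


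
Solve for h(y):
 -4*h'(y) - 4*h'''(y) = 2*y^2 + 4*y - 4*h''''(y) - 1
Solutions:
 h(y) = C1 + C2*exp(y*(-2^(2/3)*(3*sqrt(93) + 29)^(1/3) - 2*2^(1/3)/(3*sqrt(93) + 29)^(1/3) + 4)/12)*sin(2^(1/3)*sqrt(3)*y*(-2^(1/3)*(3*sqrt(93) + 29)^(1/3) + 2/(3*sqrt(93) + 29)^(1/3))/12) + C3*exp(y*(-2^(2/3)*(3*sqrt(93) + 29)^(1/3) - 2*2^(1/3)/(3*sqrt(93) + 29)^(1/3) + 4)/12)*cos(2^(1/3)*sqrt(3)*y*(-2^(1/3)*(3*sqrt(93) + 29)^(1/3) + 2/(3*sqrt(93) + 29)^(1/3))/12) + C4*exp(y*(2*2^(1/3)/(3*sqrt(93) + 29)^(1/3) + 2 + 2^(2/3)*(3*sqrt(93) + 29)^(1/3))/6) - y^3/6 - y^2/2 + 5*y/4


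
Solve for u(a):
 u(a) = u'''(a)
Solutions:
 u(a) = C3*exp(a) + (C1*sin(sqrt(3)*a/2) + C2*cos(sqrt(3)*a/2))*exp(-a/2)


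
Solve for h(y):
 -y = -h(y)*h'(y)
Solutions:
 h(y) = -sqrt(C1 + y^2)
 h(y) = sqrt(C1 + y^2)


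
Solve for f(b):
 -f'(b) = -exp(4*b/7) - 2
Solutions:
 f(b) = C1 + 2*b + 7*exp(4*b/7)/4


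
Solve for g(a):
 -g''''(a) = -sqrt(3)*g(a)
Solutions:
 g(a) = C1*exp(-3^(1/8)*a) + C2*exp(3^(1/8)*a) + C3*sin(3^(1/8)*a) + C4*cos(3^(1/8)*a)


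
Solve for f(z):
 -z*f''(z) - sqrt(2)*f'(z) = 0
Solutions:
 f(z) = C1 + C2*z^(1 - sqrt(2))


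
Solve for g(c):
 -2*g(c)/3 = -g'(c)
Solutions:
 g(c) = C1*exp(2*c/3)


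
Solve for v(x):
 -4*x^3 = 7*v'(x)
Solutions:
 v(x) = C1 - x^4/7


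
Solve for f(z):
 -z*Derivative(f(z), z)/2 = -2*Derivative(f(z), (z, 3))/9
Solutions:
 f(z) = C1 + Integral(C2*airyai(2^(1/3)*3^(2/3)*z/2) + C3*airybi(2^(1/3)*3^(2/3)*z/2), z)


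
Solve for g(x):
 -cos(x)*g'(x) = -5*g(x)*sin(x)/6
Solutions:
 g(x) = C1/cos(x)^(5/6)


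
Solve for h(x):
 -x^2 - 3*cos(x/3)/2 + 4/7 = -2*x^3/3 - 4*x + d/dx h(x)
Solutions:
 h(x) = C1 + x^4/6 - x^3/3 + 2*x^2 + 4*x/7 - 9*sin(x/3)/2


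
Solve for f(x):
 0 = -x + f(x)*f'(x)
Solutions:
 f(x) = -sqrt(C1 + x^2)
 f(x) = sqrt(C1 + x^2)


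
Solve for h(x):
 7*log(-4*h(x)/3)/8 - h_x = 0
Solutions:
 -8*Integral(1/(log(-_y) - log(3) + 2*log(2)), (_y, h(x)))/7 = C1 - x


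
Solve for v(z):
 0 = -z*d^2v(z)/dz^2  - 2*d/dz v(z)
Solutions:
 v(z) = C1 + C2/z


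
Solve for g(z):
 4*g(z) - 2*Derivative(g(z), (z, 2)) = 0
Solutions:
 g(z) = C1*exp(-sqrt(2)*z) + C2*exp(sqrt(2)*z)


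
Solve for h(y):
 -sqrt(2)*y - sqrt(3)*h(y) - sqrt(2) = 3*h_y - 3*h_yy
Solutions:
 h(y) = C1*exp(y*(3 + sqrt(3)*sqrt(3 + 4*sqrt(3)))/6) + C2*exp(y*(-sqrt(3)*sqrt(3 + 4*sqrt(3)) + 3)/6) - sqrt(6)*y/3 - sqrt(6)/3 + sqrt(2)


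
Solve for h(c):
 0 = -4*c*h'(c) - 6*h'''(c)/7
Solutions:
 h(c) = C1 + Integral(C2*airyai(-14^(1/3)*3^(2/3)*c/3) + C3*airybi(-14^(1/3)*3^(2/3)*c/3), c)


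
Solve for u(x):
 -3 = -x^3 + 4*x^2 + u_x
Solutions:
 u(x) = C1 + x^4/4 - 4*x^3/3 - 3*x


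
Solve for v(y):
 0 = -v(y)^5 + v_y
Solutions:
 v(y) = -(-1/(C1 + 4*y))^(1/4)
 v(y) = (-1/(C1 + 4*y))^(1/4)
 v(y) = -I*(-1/(C1 + 4*y))^(1/4)
 v(y) = I*(-1/(C1 + 4*y))^(1/4)


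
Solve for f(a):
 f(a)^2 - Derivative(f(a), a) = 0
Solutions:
 f(a) = -1/(C1 + a)


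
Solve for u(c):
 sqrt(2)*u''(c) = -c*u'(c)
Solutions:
 u(c) = C1 + C2*erf(2^(1/4)*c/2)


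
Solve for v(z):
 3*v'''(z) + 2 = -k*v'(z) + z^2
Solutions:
 v(z) = C1 + C2*exp(-sqrt(3)*z*sqrt(-k)/3) + C3*exp(sqrt(3)*z*sqrt(-k)/3) + z^3/(3*k) - 2*z/k - 6*z/k^2


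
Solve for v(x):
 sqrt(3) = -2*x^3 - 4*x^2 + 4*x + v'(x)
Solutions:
 v(x) = C1 + x^4/2 + 4*x^3/3 - 2*x^2 + sqrt(3)*x


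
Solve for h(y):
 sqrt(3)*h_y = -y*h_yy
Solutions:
 h(y) = C1 + C2*y^(1 - sqrt(3))


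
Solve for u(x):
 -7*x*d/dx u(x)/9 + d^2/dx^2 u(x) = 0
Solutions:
 u(x) = C1 + C2*erfi(sqrt(14)*x/6)


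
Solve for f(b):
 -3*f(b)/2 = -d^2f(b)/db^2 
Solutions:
 f(b) = C1*exp(-sqrt(6)*b/2) + C2*exp(sqrt(6)*b/2)


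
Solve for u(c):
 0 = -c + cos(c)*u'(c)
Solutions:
 u(c) = C1 + Integral(c/cos(c), c)


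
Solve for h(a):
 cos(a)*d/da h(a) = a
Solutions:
 h(a) = C1 + Integral(a/cos(a), a)


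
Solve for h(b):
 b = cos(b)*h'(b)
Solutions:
 h(b) = C1 + Integral(b/cos(b), b)


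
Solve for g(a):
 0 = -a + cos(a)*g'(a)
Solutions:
 g(a) = C1 + Integral(a/cos(a), a)


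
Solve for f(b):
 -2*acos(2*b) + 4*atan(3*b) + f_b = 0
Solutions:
 f(b) = C1 + 2*b*acos(2*b) - 4*b*atan(3*b) - sqrt(1 - 4*b^2) + 2*log(9*b^2 + 1)/3


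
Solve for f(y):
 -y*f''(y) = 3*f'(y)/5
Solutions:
 f(y) = C1 + C2*y^(2/5)


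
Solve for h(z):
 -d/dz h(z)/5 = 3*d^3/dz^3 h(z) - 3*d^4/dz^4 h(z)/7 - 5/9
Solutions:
 h(z) = C1 + C2*exp(z*(-10^(2/3)*7^(1/3)*(3*sqrt(989) + 499)^(1/3) - 70*10^(1/3)*7^(2/3)/(3*sqrt(989) + 499)^(1/3) + 140)/60)*sin(sqrt(3)*70^(1/3)*z*(-10^(1/3)*(3*sqrt(989) + 499)^(1/3) + 70*7^(1/3)/(3*sqrt(989) + 499)^(1/3))/60) + C3*exp(z*(-10^(2/3)*7^(1/3)*(3*sqrt(989) + 499)^(1/3) - 70*10^(1/3)*7^(2/3)/(3*sqrt(989) + 499)^(1/3) + 140)/60)*cos(sqrt(3)*70^(1/3)*z*(-10^(1/3)*(3*sqrt(989) + 499)^(1/3) + 70*7^(1/3)/(3*sqrt(989) + 499)^(1/3))/60) + C4*exp(z*(70*10^(1/3)*7^(2/3)/(3*sqrt(989) + 499)^(1/3) + 70 + 10^(2/3)*7^(1/3)*(3*sqrt(989) + 499)^(1/3))/30) + 25*z/9


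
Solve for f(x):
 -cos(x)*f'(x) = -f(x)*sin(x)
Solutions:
 f(x) = C1/cos(x)


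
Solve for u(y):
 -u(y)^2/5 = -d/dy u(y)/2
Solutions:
 u(y) = -5/(C1 + 2*y)


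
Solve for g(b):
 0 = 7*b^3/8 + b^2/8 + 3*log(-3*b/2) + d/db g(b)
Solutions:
 g(b) = C1 - 7*b^4/32 - b^3/24 - 3*b*log(-b) + 3*b*(-log(3) + log(2) + 1)


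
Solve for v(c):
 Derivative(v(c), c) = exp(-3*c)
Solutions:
 v(c) = C1 - exp(-3*c)/3


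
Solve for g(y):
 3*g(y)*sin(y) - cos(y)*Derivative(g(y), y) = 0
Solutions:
 g(y) = C1/cos(y)^3


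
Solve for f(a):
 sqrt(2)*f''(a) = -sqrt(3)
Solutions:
 f(a) = C1 + C2*a - sqrt(6)*a^2/4


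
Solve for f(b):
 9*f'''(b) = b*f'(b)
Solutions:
 f(b) = C1 + Integral(C2*airyai(3^(1/3)*b/3) + C3*airybi(3^(1/3)*b/3), b)


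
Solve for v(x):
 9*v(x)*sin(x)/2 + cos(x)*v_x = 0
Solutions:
 v(x) = C1*cos(x)^(9/2)


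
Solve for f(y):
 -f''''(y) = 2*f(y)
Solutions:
 f(y) = (C1*sin(2^(3/4)*y/2) + C2*cos(2^(3/4)*y/2))*exp(-2^(3/4)*y/2) + (C3*sin(2^(3/4)*y/2) + C4*cos(2^(3/4)*y/2))*exp(2^(3/4)*y/2)


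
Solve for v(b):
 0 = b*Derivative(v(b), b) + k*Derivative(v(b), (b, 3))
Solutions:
 v(b) = C1 + Integral(C2*airyai(b*(-1/k)^(1/3)) + C3*airybi(b*(-1/k)^(1/3)), b)


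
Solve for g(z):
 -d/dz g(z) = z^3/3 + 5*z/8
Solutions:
 g(z) = C1 - z^4/12 - 5*z^2/16


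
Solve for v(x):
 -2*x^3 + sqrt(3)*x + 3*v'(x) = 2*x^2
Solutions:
 v(x) = C1 + x^4/6 + 2*x^3/9 - sqrt(3)*x^2/6


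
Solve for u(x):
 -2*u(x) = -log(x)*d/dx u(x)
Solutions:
 u(x) = C1*exp(2*li(x))


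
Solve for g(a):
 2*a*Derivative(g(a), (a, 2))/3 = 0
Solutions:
 g(a) = C1 + C2*a


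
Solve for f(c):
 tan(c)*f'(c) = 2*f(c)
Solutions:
 f(c) = C1*sin(c)^2


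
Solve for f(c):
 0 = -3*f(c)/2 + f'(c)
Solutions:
 f(c) = C1*exp(3*c/2)


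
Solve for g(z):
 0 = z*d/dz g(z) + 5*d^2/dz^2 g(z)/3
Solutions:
 g(z) = C1 + C2*erf(sqrt(30)*z/10)


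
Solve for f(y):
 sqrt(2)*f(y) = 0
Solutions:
 f(y) = 0


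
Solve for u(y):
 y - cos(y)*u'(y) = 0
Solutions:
 u(y) = C1 + Integral(y/cos(y), y)


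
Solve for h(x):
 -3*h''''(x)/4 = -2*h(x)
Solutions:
 h(x) = C1*exp(-6^(3/4)*x/3) + C2*exp(6^(3/4)*x/3) + C3*sin(6^(3/4)*x/3) + C4*cos(6^(3/4)*x/3)


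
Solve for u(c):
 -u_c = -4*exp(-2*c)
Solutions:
 u(c) = C1 - 2*exp(-2*c)


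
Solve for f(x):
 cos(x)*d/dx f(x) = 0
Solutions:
 f(x) = C1


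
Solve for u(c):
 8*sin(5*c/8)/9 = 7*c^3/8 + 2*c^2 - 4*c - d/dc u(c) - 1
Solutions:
 u(c) = C1 + 7*c^4/32 + 2*c^3/3 - 2*c^2 - c + 64*cos(5*c/8)/45


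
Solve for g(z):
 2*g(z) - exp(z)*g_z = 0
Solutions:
 g(z) = C1*exp(-2*exp(-z))


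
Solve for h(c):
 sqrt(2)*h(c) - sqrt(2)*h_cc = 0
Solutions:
 h(c) = C1*exp(-c) + C2*exp(c)


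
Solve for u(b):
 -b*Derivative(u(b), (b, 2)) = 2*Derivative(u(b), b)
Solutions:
 u(b) = C1 + C2/b


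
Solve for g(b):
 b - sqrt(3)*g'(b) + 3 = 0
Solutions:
 g(b) = C1 + sqrt(3)*b^2/6 + sqrt(3)*b


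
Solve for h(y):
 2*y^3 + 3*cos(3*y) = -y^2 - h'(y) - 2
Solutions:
 h(y) = C1 - y^4/2 - y^3/3 - 2*y - sin(3*y)


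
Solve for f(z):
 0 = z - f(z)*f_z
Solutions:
 f(z) = -sqrt(C1 + z^2)
 f(z) = sqrt(C1 + z^2)


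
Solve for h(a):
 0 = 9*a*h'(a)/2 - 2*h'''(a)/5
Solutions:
 h(a) = C1 + Integral(C2*airyai(90^(1/3)*a/2) + C3*airybi(90^(1/3)*a/2), a)


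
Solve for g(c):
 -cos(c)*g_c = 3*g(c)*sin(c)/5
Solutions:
 g(c) = C1*cos(c)^(3/5)


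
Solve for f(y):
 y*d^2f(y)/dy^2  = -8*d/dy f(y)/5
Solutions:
 f(y) = C1 + C2/y^(3/5)


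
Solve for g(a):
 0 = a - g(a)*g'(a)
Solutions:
 g(a) = -sqrt(C1 + a^2)
 g(a) = sqrt(C1 + a^2)


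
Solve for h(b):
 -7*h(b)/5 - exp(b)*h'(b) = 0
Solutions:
 h(b) = C1*exp(7*exp(-b)/5)


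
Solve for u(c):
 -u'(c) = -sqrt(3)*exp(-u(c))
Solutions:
 u(c) = log(C1 + sqrt(3)*c)


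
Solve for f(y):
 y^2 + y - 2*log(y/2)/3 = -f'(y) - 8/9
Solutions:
 f(y) = C1 - y^3/3 - y^2/2 + 2*y*log(y)/3 - 14*y/9 - 2*y*log(2)/3


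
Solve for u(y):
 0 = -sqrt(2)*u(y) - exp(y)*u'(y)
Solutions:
 u(y) = C1*exp(sqrt(2)*exp(-y))


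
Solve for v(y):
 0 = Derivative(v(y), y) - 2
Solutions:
 v(y) = C1 + 2*y


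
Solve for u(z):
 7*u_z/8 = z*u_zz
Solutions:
 u(z) = C1 + C2*z^(15/8)


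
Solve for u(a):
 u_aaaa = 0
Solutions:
 u(a) = C1 + C2*a + C3*a^2 + C4*a^3


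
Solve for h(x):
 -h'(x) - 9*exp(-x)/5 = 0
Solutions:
 h(x) = C1 + 9*exp(-x)/5


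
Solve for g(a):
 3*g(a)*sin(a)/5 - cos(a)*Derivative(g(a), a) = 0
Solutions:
 g(a) = C1/cos(a)^(3/5)


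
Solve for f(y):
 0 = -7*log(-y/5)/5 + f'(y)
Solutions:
 f(y) = C1 + 7*y*log(-y)/5 + 7*y*(-log(5) - 1)/5


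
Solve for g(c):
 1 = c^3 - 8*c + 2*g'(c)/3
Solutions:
 g(c) = C1 - 3*c^4/8 + 6*c^2 + 3*c/2


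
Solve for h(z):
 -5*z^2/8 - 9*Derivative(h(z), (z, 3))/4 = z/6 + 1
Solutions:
 h(z) = C1 + C2*z + C3*z^2 - z^5/216 - z^4/324 - 2*z^3/27


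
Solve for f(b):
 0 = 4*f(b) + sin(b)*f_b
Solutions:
 f(b) = C1*(cos(b)^2 + 2*cos(b) + 1)/(cos(b)^2 - 2*cos(b) + 1)


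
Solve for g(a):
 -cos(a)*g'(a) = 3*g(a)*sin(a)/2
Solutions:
 g(a) = C1*cos(a)^(3/2)


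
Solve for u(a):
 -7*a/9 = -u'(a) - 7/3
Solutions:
 u(a) = C1 + 7*a^2/18 - 7*a/3


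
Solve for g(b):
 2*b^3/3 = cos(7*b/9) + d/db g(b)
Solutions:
 g(b) = C1 + b^4/6 - 9*sin(7*b/9)/7


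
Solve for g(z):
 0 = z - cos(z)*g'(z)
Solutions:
 g(z) = C1 + Integral(z/cos(z), z)


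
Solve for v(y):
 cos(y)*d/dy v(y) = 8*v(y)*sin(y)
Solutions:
 v(y) = C1/cos(y)^8


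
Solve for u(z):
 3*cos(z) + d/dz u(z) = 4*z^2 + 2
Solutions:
 u(z) = C1 + 4*z^3/3 + 2*z - 3*sin(z)


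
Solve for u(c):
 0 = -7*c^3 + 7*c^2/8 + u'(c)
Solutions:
 u(c) = C1 + 7*c^4/4 - 7*c^3/24


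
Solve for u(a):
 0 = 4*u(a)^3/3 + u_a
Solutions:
 u(a) = -sqrt(6)*sqrt(-1/(C1 - 4*a))/2
 u(a) = sqrt(6)*sqrt(-1/(C1 - 4*a))/2


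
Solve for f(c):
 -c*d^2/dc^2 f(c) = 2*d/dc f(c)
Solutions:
 f(c) = C1 + C2/c


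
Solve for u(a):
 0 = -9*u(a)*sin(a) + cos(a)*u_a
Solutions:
 u(a) = C1/cos(a)^9


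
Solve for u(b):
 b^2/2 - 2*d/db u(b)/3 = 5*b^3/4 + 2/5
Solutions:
 u(b) = C1 - 15*b^4/32 + b^3/4 - 3*b/5


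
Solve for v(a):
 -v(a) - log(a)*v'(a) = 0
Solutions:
 v(a) = C1*exp(-li(a))


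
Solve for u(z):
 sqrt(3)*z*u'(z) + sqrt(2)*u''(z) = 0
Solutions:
 u(z) = C1 + C2*erf(6^(1/4)*z/2)


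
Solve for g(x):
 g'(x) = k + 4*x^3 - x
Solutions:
 g(x) = C1 + k*x + x^4 - x^2/2


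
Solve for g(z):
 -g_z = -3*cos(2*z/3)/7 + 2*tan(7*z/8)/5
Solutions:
 g(z) = C1 + 16*log(cos(7*z/8))/35 + 9*sin(2*z/3)/14


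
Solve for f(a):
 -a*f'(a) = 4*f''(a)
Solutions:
 f(a) = C1 + C2*erf(sqrt(2)*a/4)


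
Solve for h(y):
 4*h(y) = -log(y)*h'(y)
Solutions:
 h(y) = C1*exp(-4*li(y))


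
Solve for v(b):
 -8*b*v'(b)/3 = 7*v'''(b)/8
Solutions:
 v(b) = C1 + Integral(C2*airyai(-4*21^(2/3)*b/21) + C3*airybi(-4*21^(2/3)*b/21), b)


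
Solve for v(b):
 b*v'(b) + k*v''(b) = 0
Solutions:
 v(b) = C1 + C2*sqrt(k)*erf(sqrt(2)*b*sqrt(1/k)/2)


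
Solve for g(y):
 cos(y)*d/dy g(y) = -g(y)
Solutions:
 g(y) = C1*sqrt(sin(y) - 1)/sqrt(sin(y) + 1)


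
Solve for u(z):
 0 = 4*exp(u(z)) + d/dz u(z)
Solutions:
 u(z) = log(1/(C1 + 4*z))


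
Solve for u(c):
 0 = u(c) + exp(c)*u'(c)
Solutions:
 u(c) = C1*exp(exp(-c))


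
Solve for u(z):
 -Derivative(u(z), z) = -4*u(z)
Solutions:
 u(z) = C1*exp(4*z)


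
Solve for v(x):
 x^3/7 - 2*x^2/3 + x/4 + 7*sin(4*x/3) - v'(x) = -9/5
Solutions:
 v(x) = C1 + x^4/28 - 2*x^3/9 + x^2/8 + 9*x/5 - 21*cos(4*x/3)/4


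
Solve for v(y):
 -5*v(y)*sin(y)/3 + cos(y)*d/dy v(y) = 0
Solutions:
 v(y) = C1/cos(y)^(5/3)


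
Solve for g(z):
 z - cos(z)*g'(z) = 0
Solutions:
 g(z) = C1 + Integral(z/cos(z), z)


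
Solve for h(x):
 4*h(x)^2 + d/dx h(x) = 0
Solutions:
 h(x) = 1/(C1 + 4*x)


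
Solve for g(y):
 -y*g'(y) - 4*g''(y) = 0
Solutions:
 g(y) = C1 + C2*erf(sqrt(2)*y/4)


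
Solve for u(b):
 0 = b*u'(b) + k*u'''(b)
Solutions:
 u(b) = C1 + Integral(C2*airyai(b*(-1/k)^(1/3)) + C3*airybi(b*(-1/k)^(1/3)), b)


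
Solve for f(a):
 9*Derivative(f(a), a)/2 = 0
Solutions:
 f(a) = C1


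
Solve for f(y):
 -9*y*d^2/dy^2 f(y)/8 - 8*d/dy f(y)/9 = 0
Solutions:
 f(y) = C1 + C2*y^(17/81)


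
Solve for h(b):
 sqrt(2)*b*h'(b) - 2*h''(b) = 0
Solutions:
 h(b) = C1 + C2*erfi(2^(1/4)*b/2)


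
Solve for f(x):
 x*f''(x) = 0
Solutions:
 f(x) = C1 + C2*x


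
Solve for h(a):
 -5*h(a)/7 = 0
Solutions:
 h(a) = 0


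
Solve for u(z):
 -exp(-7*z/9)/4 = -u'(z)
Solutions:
 u(z) = C1 - 9*exp(-7*z/9)/28


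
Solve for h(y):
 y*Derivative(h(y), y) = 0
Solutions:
 h(y) = C1


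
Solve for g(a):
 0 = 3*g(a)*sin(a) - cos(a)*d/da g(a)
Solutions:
 g(a) = C1/cos(a)^3


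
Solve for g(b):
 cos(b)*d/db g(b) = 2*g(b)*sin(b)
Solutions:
 g(b) = C1/cos(b)^2


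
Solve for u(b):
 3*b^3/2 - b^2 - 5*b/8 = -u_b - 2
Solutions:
 u(b) = C1 - 3*b^4/8 + b^3/3 + 5*b^2/16 - 2*b


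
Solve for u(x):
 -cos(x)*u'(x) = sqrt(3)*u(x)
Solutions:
 u(x) = C1*(sin(x) - 1)^(sqrt(3)/2)/(sin(x) + 1)^(sqrt(3)/2)


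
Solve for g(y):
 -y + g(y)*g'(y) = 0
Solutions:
 g(y) = -sqrt(C1 + y^2)
 g(y) = sqrt(C1 + y^2)


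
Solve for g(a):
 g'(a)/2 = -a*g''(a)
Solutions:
 g(a) = C1 + C2*sqrt(a)


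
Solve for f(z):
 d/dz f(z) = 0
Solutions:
 f(z) = C1


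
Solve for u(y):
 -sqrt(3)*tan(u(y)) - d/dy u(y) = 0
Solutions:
 u(y) = pi - asin(C1*exp(-sqrt(3)*y))
 u(y) = asin(C1*exp(-sqrt(3)*y))


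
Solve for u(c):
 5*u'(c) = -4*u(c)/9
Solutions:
 u(c) = C1*exp(-4*c/45)


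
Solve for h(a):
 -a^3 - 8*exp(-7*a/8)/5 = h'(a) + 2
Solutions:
 h(a) = C1 - a^4/4 - 2*a + 64*exp(-7*a/8)/35


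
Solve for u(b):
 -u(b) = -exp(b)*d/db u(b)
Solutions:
 u(b) = C1*exp(-exp(-b))


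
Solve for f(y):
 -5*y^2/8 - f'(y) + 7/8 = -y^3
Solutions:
 f(y) = C1 + y^4/4 - 5*y^3/24 + 7*y/8


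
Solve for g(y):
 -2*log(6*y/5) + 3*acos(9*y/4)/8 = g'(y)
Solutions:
 g(y) = C1 - 2*y*log(y) + 3*y*acos(9*y/4)/8 - 2*y*log(6) + 2*y + 2*y*log(5) - sqrt(16 - 81*y^2)/24


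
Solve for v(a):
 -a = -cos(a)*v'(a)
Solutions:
 v(a) = C1 + Integral(a/cos(a), a)


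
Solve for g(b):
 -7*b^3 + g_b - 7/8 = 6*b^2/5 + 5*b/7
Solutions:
 g(b) = C1 + 7*b^4/4 + 2*b^3/5 + 5*b^2/14 + 7*b/8


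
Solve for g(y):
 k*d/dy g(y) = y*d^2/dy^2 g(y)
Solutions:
 g(y) = C1 + y^(re(k) + 1)*(C2*sin(log(y)*Abs(im(k))) + C3*cos(log(y)*im(k)))


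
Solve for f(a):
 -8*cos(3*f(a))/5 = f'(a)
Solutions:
 8*a/5 - log(sin(3*f(a)) - 1)/6 + log(sin(3*f(a)) + 1)/6 = C1


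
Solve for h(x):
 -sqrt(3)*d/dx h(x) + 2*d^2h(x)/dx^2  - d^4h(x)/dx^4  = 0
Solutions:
 h(x) = C1 + C4*exp(-sqrt(3)*x) + (C2*sin(x/2) + C3*cos(x/2))*exp(sqrt(3)*x/2)


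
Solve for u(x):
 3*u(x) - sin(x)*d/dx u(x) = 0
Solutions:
 u(x) = C1*(cos(x) - 1)^(3/2)/(cos(x) + 1)^(3/2)


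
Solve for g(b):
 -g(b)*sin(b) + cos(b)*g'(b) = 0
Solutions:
 g(b) = C1/cos(b)


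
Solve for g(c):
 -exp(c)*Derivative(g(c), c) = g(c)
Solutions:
 g(c) = C1*exp(exp(-c))


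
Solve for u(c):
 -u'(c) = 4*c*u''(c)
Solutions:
 u(c) = C1 + C2*c^(3/4)


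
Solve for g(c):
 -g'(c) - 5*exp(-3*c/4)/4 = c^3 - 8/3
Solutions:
 g(c) = C1 - c^4/4 + 8*c/3 + 5*exp(-3*c/4)/3


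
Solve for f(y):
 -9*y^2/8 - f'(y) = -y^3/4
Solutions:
 f(y) = C1 + y^4/16 - 3*y^3/8


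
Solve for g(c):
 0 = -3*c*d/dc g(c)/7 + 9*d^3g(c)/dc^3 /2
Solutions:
 g(c) = C1 + Integral(C2*airyai(2^(1/3)*21^(2/3)*c/21) + C3*airybi(2^(1/3)*21^(2/3)*c/21), c)


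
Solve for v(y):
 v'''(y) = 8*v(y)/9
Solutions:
 v(y) = C3*exp(2*3^(1/3)*y/3) + (C1*sin(3^(5/6)*y/3) + C2*cos(3^(5/6)*y/3))*exp(-3^(1/3)*y/3)


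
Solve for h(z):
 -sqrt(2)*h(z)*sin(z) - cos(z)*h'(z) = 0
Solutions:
 h(z) = C1*cos(z)^(sqrt(2))


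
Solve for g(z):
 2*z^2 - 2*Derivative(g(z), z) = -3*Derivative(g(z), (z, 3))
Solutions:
 g(z) = C1 + C2*exp(-sqrt(6)*z/3) + C3*exp(sqrt(6)*z/3) + z^3/3 + 3*z


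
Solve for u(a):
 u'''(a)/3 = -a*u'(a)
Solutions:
 u(a) = C1 + Integral(C2*airyai(-3^(1/3)*a) + C3*airybi(-3^(1/3)*a), a)


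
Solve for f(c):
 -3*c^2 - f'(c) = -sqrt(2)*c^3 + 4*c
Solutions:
 f(c) = C1 + sqrt(2)*c^4/4 - c^3 - 2*c^2


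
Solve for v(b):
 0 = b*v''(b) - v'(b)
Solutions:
 v(b) = C1 + C2*b^2


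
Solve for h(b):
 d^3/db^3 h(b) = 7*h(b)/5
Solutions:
 h(b) = C3*exp(5^(2/3)*7^(1/3)*b/5) + (C1*sin(sqrt(3)*5^(2/3)*7^(1/3)*b/10) + C2*cos(sqrt(3)*5^(2/3)*7^(1/3)*b/10))*exp(-5^(2/3)*7^(1/3)*b/10)


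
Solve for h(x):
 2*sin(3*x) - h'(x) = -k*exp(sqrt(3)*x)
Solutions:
 h(x) = C1 + sqrt(3)*k*exp(sqrt(3)*x)/3 - 2*cos(3*x)/3


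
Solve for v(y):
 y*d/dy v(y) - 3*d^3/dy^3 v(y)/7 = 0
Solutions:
 v(y) = C1 + Integral(C2*airyai(3^(2/3)*7^(1/3)*y/3) + C3*airybi(3^(2/3)*7^(1/3)*y/3), y)


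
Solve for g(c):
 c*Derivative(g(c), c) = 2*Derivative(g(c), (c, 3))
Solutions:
 g(c) = C1 + Integral(C2*airyai(2^(2/3)*c/2) + C3*airybi(2^(2/3)*c/2), c)


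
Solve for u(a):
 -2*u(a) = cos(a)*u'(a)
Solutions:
 u(a) = C1*(sin(a) - 1)/(sin(a) + 1)


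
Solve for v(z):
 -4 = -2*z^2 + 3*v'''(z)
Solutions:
 v(z) = C1 + C2*z + C3*z^2 + z^5/90 - 2*z^3/9


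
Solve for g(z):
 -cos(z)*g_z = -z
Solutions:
 g(z) = C1 + Integral(z/cos(z), z)


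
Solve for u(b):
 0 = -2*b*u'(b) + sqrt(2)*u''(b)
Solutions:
 u(b) = C1 + C2*erfi(2^(3/4)*b/2)


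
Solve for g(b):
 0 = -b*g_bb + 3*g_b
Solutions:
 g(b) = C1 + C2*b^4


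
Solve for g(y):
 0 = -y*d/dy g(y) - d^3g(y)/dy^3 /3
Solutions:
 g(y) = C1 + Integral(C2*airyai(-3^(1/3)*y) + C3*airybi(-3^(1/3)*y), y)


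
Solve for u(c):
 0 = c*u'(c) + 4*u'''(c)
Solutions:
 u(c) = C1 + Integral(C2*airyai(-2^(1/3)*c/2) + C3*airybi(-2^(1/3)*c/2), c)


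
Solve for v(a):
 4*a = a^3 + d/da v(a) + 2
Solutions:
 v(a) = C1 - a^4/4 + 2*a^2 - 2*a


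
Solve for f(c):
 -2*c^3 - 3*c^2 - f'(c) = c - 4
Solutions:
 f(c) = C1 - c^4/2 - c^3 - c^2/2 + 4*c


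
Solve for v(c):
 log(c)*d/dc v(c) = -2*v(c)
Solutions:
 v(c) = C1*exp(-2*li(c))


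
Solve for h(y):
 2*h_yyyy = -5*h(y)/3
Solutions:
 h(y) = (C1*sin(10^(1/4)*3^(3/4)*y/6) + C2*cos(10^(1/4)*3^(3/4)*y/6))*exp(-10^(1/4)*3^(3/4)*y/6) + (C3*sin(10^(1/4)*3^(3/4)*y/6) + C4*cos(10^(1/4)*3^(3/4)*y/6))*exp(10^(1/4)*3^(3/4)*y/6)
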